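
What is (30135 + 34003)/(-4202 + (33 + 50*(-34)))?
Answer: -64138/5869 ≈ -10.928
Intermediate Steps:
(30135 + 34003)/(-4202 + (33 + 50*(-34))) = 64138/(-4202 + (33 - 1700)) = 64138/(-4202 - 1667) = 64138/(-5869) = 64138*(-1/5869) = -64138/5869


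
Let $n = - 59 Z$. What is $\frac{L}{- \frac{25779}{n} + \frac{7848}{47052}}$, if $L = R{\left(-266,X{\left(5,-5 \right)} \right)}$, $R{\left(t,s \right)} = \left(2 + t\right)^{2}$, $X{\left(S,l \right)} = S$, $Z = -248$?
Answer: $- \frac{1332867976704}{30503377} \approx -43696.0$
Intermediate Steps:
$n = 14632$ ($n = \left(-59\right) \left(-248\right) = 14632$)
$L = 69696$ ($L = \left(2 - 266\right)^{2} = \left(-264\right)^{2} = 69696$)
$\frac{L}{- \frac{25779}{n} + \frac{7848}{47052}} = \frac{69696}{- \frac{25779}{14632} + \frac{7848}{47052}} = \frac{69696}{\left(-25779\right) \frac{1}{14632} + 7848 \cdot \frac{1}{47052}} = \frac{69696}{- \frac{25779}{14632} + \frac{218}{1307}} = \frac{69696}{- \frac{30503377}{19124024}} = 69696 \left(- \frac{19124024}{30503377}\right) = - \frac{1332867976704}{30503377}$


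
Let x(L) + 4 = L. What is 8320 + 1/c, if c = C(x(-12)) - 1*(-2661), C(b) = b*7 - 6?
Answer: 21157761/2543 ≈ 8320.0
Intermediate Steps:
x(L) = -4 + L
C(b) = -6 + 7*b (C(b) = 7*b - 6 = -6 + 7*b)
c = 2543 (c = (-6 + 7*(-4 - 12)) - 1*(-2661) = (-6 + 7*(-16)) + 2661 = (-6 - 112) + 2661 = -118 + 2661 = 2543)
8320 + 1/c = 8320 + 1/2543 = 21157761/2543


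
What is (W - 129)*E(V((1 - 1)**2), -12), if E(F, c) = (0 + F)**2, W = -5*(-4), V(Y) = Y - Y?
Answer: 0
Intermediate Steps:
V(Y) = 0
W = 20
E(F, c) = F**2
(W - 129)*E(V((1 - 1)**2), -12) = (20 - 129)*0**2 = -109*0 = 0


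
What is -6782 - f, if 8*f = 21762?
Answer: -38009/4 ≈ -9502.3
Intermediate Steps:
f = 10881/4 (f = (⅛)*21762 = 10881/4 ≈ 2720.3)
-6782 - f = -6782 - 1*10881/4 = -6782 - 10881/4 = -38009/4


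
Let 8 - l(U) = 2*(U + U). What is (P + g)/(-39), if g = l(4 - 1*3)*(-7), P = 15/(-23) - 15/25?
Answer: 3364/4485 ≈ 0.75006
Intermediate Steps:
l(U) = 8 - 4*U (l(U) = 8 - 2*(U + U) = 8 - 2*2*U = 8 - 4*U)
P = -144/115 (P = 15*(-1/23) - 15*1/25 = -15/23 - ⅗ = -144/115 ≈ -1.2522)
g = -28 (g = (8 - 4*(4 - 1*3))*(-7) = (8 - 4*(4 - 3))*(-7) = (8 - 4*1)*(-7) = (8 - 4)*(-7) = 4*(-7) = -28)
(P + g)/(-39) = (-144/115 - 28)/(-39) = -1/39*(-3364/115) = 3364/4485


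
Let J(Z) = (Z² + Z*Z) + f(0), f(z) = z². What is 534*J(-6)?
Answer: 38448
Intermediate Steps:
J(Z) = 2*Z² (J(Z) = (Z² + Z*Z) + 0² = (Z² + Z²) + 0 = 2*Z² + 0 = 2*Z²)
534*J(-6) = 534*(2*(-6)²) = 534*(2*36) = 534*72 = 38448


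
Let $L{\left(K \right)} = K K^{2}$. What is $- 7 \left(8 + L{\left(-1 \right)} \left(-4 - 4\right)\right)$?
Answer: $-112$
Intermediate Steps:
$L{\left(K \right)} = K^{3}$
$- 7 \left(8 + L{\left(-1 \right)} \left(-4 - 4\right)\right) = - 7 \left(8 + \left(-1\right)^{3} \left(-4 - 4\right)\right) = - 7 \left(8 - -8\right) = - 7 \left(8 + 8\right) = \left(-7\right) 16 = -112$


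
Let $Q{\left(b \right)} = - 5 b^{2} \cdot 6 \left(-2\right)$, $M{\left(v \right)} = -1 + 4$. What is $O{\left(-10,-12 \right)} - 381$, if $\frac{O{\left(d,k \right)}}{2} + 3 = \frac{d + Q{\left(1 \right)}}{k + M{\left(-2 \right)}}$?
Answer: $- \frac{3583}{9} \approx -398.11$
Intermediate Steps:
$M{\left(v \right)} = 3$
$Q{\left(b \right)} = 60 b^{2}$ ($Q{\left(b \right)} = - 30 b^{2} \left(-2\right) = 60 b^{2}$)
$O{\left(d,k \right)} = -6 + \frac{2 \left(60 + d\right)}{3 + k}$ ($O{\left(d,k \right)} = -6 + 2 \frac{d + 60 \cdot 1^{2}}{k + 3} = -6 + 2 \frac{d + 60 \cdot 1}{3 + k} = -6 + 2 \frac{d + 60}{3 + k} = -6 + 2 \frac{60 + d}{3 + k} = -6 + \frac{2 \left(60 + d\right)}{3 + k}$)
$O{\left(-10,-12 \right)} - 381 = \frac{2 \left(51 - 10 - -36\right)}{3 - 12} - 381 = \frac{2 \left(51 - 10 + 36\right)}{-9} - 381 = 2 \left(- \frac{1}{9}\right) 77 - 381 = - \frac{154}{9} - 381 = - \frac{3583}{9}$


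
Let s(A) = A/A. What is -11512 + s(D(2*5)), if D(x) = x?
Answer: -11511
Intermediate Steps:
s(A) = 1
-11512 + s(D(2*5)) = -11512 + 1 = -11511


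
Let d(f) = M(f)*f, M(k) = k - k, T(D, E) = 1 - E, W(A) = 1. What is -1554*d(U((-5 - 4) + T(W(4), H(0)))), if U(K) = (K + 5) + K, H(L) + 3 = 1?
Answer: 0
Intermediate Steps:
H(L) = -2 (H(L) = -3 + 1 = -2)
U(K) = 5 + 2*K (U(K) = (5 + K) + K = 5 + 2*K)
M(k) = 0
d(f) = 0 (d(f) = 0*f = 0)
-1554*d(U((-5 - 4) + T(W(4), H(0)))) = -1554*0 = 0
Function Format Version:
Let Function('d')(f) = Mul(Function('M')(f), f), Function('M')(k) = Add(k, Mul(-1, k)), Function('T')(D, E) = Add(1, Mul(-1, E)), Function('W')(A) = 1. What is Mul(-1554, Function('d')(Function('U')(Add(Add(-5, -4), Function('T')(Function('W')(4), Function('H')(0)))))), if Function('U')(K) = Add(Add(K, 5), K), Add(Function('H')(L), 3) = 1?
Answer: 0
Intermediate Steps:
Function('H')(L) = -2 (Function('H')(L) = Add(-3, 1) = -2)
Function('U')(K) = Add(5, Mul(2, K)) (Function('U')(K) = Add(Add(5, K), K) = Add(5, Mul(2, K)))
Function('M')(k) = 0
Function('d')(f) = 0 (Function('d')(f) = Mul(0, f) = 0)
Mul(-1554, Function('d')(Function('U')(Add(Add(-5, -4), Function('T')(Function('W')(4), Function('H')(0)))))) = Mul(-1554, 0) = 0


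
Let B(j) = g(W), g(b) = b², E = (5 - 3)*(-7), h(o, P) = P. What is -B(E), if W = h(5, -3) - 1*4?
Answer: -49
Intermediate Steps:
E = -14 (E = 2*(-7) = -14)
W = -7 (W = -3 - 1*4 = -3 - 4 = -7)
B(j) = 49 (B(j) = (-7)² = 49)
-B(E) = -1*49 = -49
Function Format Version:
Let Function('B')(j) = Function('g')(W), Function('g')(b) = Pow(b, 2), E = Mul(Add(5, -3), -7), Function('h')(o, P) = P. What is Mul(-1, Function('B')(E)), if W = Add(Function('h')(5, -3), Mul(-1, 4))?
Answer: -49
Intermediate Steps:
E = -14 (E = Mul(2, -7) = -14)
W = -7 (W = Add(-3, Mul(-1, 4)) = Add(-3, -4) = -7)
Function('B')(j) = 49 (Function('B')(j) = Pow(-7, 2) = 49)
Mul(-1, Function('B')(E)) = Mul(-1, 49) = -49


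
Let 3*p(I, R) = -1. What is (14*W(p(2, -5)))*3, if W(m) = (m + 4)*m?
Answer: -154/3 ≈ -51.333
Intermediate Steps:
p(I, R) = -1/3 (p(I, R) = (1/3)*(-1) = -1/3)
W(m) = m*(4 + m) (W(m) = (4 + m)*m = m*(4 + m))
(14*W(p(2, -5)))*3 = (14*(-(4 - 1/3)/3))*3 = (14*(-1/3*11/3))*3 = (14*(-11/9))*3 = -154/9*3 = -154/3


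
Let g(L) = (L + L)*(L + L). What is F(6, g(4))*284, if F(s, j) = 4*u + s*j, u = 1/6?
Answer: 327736/3 ≈ 1.0925e+5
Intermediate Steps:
g(L) = 4*L² (g(L) = (2*L)*(2*L) = 4*L²)
u = ⅙ (u = 1*(⅙) = ⅙ ≈ 0.16667)
F(s, j) = ⅔ + j*s (F(s, j) = 4*(⅙) + s*j = ⅔ + j*s)
F(6, g(4))*284 = (⅔ + (4*4²)*6)*284 = (⅔ + (4*16)*6)*284 = (⅔ + 64*6)*284 = (⅔ + 384)*284 = (1154/3)*284 = 327736/3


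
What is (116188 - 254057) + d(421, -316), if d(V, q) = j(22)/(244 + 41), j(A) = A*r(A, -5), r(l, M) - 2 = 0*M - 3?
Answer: -39292687/285 ≈ -1.3787e+5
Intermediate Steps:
r(l, M) = -1 (r(l, M) = 2 + (0*M - 3) = 2 + (0 - 3) = 2 - 3 = -1)
j(A) = -A (j(A) = A*(-1) = -A)
d(V, q) = -22/285 (d(V, q) = (-1*22)/(244 + 41) = -22/285)
(116188 - 254057) + d(421, -316) = (116188 - 254057) - 22/285 = -137869 - 22/285 = -39292687/285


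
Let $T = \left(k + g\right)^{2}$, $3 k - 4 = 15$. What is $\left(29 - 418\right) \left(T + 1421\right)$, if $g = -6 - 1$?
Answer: $- \frac{4976477}{9} \approx -5.5294 \cdot 10^{5}$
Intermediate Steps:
$k = \frac{19}{3}$ ($k = \frac{4}{3} + \frac{1}{3} \cdot 15 = \frac{4}{3} + 5 = \frac{19}{3} \approx 6.3333$)
$g = -7$
$T = \frac{4}{9}$ ($T = \left(\frac{19}{3} - 7\right)^{2} = \left(- \frac{2}{3}\right)^{2} = \frac{4}{9} \approx 0.44444$)
$\left(29 - 418\right) \left(T + 1421\right) = \left(29 - 418\right) \left(\frac{4}{9} + 1421\right) = \left(-389\right) \frac{12793}{9} = - \frac{4976477}{9}$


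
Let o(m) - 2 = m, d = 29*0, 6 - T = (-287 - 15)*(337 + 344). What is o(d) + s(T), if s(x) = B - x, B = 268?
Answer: -205398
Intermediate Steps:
T = 205668 (T = 6 - (-287 - 15)*(337 + 344) = 6 - (-302)*681 = 6 - 1*(-205662) = 6 + 205662 = 205668)
s(x) = 268 - x
d = 0
o(m) = 2 + m
o(d) + s(T) = (2 + 0) + (268 - 1*205668) = 2 + (268 - 205668) = 2 - 205400 = -205398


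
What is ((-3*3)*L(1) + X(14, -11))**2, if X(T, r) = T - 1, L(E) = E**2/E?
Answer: 16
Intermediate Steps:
L(E) = E
X(T, r) = -1 + T
((-3*3)*L(1) + X(14, -11))**2 = (-3*3*1 + (-1 + 14))**2 = (-9*1 + 13)**2 = (-9 + 13)**2 = 4**2 = 16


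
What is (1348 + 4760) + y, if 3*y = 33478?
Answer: 51802/3 ≈ 17267.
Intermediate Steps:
y = 33478/3 (y = (⅓)*33478 = 33478/3 ≈ 11159.)
(1348 + 4760) + y = (1348 + 4760) + 33478/3 = 6108 + 33478/3 = 51802/3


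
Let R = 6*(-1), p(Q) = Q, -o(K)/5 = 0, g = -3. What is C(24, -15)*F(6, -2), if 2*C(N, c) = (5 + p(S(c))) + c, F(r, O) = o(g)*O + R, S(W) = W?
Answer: 75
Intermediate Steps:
o(K) = 0 (o(K) = -5*0 = 0)
R = -6
F(r, O) = -6 (F(r, O) = 0*O - 6 = 0 - 6 = -6)
C(N, c) = 5/2 + c (C(N, c) = ((5 + c) + c)/2 = (5 + 2*c)/2 = 5/2 + c)
C(24, -15)*F(6, -2) = (5/2 - 15)*(-6) = -25/2*(-6) = 75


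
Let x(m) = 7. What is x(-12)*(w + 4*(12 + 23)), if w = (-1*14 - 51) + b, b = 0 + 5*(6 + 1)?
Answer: 770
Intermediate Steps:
b = 35 (b = 0 + 5*7 = 0 + 35 = 35)
w = -30 (w = (-1*14 - 51) + 35 = (-14 - 51) + 35 = -65 + 35 = -30)
x(-12)*(w + 4*(12 + 23)) = 7*(-30 + 4*(12 + 23)) = 7*(-30 + 4*35) = 7*(-30 + 140) = 7*110 = 770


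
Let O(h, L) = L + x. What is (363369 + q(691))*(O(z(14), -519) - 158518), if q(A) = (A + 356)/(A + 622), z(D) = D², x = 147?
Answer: -75807140996160/1313 ≈ -5.7736e+10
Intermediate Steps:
q(A) = (356 + A)/(622 + A)
O(h, L) = 147 + L (O(h, L) = L + 147 = 147 + L)
(363369 + q(691))*(O(z(14), -519) - 158518) = (363369 + (356 + 691)/(622 + 691))*((147 - 519) - 158518) = (363369 + 1047/1313)*(-372 - 158518) = (363369 + (1/1313)*1047)*(-158890) = (363369 + 1047/1313)*(-158890) = (477104544/1313)*(-158890) = -75807140996160/1313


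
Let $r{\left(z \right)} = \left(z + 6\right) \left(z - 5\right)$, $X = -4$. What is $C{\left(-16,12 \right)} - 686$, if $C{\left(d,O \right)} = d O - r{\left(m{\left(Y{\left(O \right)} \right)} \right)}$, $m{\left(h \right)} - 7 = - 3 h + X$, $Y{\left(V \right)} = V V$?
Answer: $-184460$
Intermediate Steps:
$Y{\left(V \right)} = V^{2}$
$m{\left(h \right)} = 3 - 3 h$ ($m{\left(h \right)} = 7 - \left(4 + 3 h\right) = 3 - 3 h$)
$r{\left(z \right)} = \left(-5 + z\right) \left(6 + z\right)$ ($r{\left(z \right)} = \left(6 + z\right) \left(-5 + z\right) = \left(-5 + z\right) \left(6 + z\right)$)
$C{\left(d,O \right)} = 27 - \left(3 - 3 O^{2}\right)^{2} + 3 O^{2} + O d$ ($C{\left(d,O \right)} = d O - \left(-30 - \left(-3 + 3 O^{2}\right) + \left(3 - 3 O^{2}\right)^{2}\right) = O d - \left(-27 + \left(3 - 3 O^{2}\right)^{2} - 3 O^{2}\right) = O d + \left(27 - \left(3 - 3 O^{2}\right)^{2} + 3 O^{2}\right) = 27 - \left(3 - 3 O^{2}\right)^{2} + 3 O^{2} + O d$)
$C{\left(-16,12 \right)} - 686 = \left(18 - 9 \cdot 12^{4} + 21 \cdot 12^{2} + 12 \left(-16\right)\right) - 686 = \left(18 - 186624 + 21 \cdot 144 - 192\right) - 686 = \left(18 - 186624 + 3024 - 192\right) - 686 = -183774 - 686 = -184460$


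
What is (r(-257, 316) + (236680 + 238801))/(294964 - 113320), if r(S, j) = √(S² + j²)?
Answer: 475481/181644 + √165905/181644 ≈ 2.6199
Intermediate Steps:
(r(-257, 316) + (236680 + 238801))/(294964 - 113320) = (√((-257)² + 316²) + (236680 + 238801))/(294964 - 113320) = (√(66049 + 99856) + 475481)/181644 = (√165905 + 475481)*(1/181644) = (475481 + √165905)*(1/181644) = 475481/181644 + √165905/181644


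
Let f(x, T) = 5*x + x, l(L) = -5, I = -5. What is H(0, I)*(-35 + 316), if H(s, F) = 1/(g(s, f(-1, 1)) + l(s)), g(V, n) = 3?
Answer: -281/2 ≈ -140.50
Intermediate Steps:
f(x, T) = 6*x
H(s, F) = -½ (H(s, F) = 1/(3 - 5) = 1/(-2) = -½)
H(0, I)*(-35 + 316) = -(-35 + 316)/2 = -½*281 = -281/2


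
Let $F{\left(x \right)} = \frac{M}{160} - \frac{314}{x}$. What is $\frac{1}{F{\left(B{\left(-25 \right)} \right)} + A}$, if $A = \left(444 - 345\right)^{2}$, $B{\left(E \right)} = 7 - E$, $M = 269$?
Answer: $\frac{160}{1566859} \approx 0.00010212$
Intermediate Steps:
$A = 9801$ ($A = 99^{2} = 9801$)
$F{\left(x \right)} = \frac{269}{160} - \frac{314}{x}$
$\frac{1}{F{\left(B{\left(-25 \right)} \right)} + A} = \frac{1}{\left(\frac{269}{160} - \frac{314}{7 - -25}\right) + 9801} = \frac{1}{\left(\frac{269}{160} - \frac{314}{7 + 25}\right) + 9801} = \frac{1}{\left(\frac{269}{160} - \frac{314}{32}\right) + 9801} = \frac{1}{\left(\frac{269}{160} - \frac{157}{16}\right) + 9801} = \frac{1}{- \frac{1301}{160} + 9801} = \frac{1}{\frac{1566859}{160}} = \frac{160}{1566859}$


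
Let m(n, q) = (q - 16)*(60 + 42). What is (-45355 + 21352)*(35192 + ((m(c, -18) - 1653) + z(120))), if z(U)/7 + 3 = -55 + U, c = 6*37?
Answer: -732211515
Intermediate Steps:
c = 222
m(n, q) = -1632 + 102*q (m(n, q) = (-16 + q)*102 = -1632 + 102*q)
z(U) = -406 + 7*U (z(U) = -21 + 7*(-55 + U) = -21 + (-385 + 7*U) = -406 + 7*U)
(-45355 + 21352)*(35192 + ((m(c, -18) - 1653) + z(120))) = (-45355 + 21352)*(35192 + (((-1632 + 102*(-18)) - 1653) + (-406 + 7*120))) = -24003*(35192 + (((-1632 - 1836) - 1653) + (-406 + 840))) = -24003*(35192 + ((-3468 - 1653) + 434)) = -24003*(35192 + (-5121 + 434)) = -24003*(35192 - 4687) = -24003*30505 = -732211515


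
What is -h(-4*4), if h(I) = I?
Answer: 16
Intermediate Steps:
-h(-4*4) = -(-4)*4 = -1*(-16) = 16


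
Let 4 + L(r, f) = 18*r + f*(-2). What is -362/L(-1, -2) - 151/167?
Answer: 28868/1503 ≈ 19.207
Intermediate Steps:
L(r, f) = -4 - 2*f + 18*r (L(r, f) = -4 + (18*r + f*(-2)) = -4 + (18*r - 2*f) = -4 + (-2*f + 18*r) = -4 - 2*f + 18*r)
-362/L(-1, -2) - 151/167 = -362/(-4 - 2*(-2) + 18*(-1)) - 151/167 = -362/(-4 + 4 - 18) - 151*1/167 = -362/(-18) - 151/167 = -362*(-1/18) - 151/167 = 181/9 - 151/167 = 28868/1503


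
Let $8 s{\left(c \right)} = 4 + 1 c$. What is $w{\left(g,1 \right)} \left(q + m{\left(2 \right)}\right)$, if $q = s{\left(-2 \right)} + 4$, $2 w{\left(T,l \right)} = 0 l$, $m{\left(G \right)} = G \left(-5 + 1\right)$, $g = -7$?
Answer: $0$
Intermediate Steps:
$m{\left(G \right)} = - 4 G$ ($m{\left(G \right)} = G \left(-4\right) = - 4 G$)
$s{\left(c \right)} = \frac{1}{2} + \frac{c}{8}$ ($s{\left(c \right)} = \frac{4 + 1 c}{8} = \frac{4 + c}{8} = \frac{1}{2} + \frac{c}{8}$)
$w{\left(T,l \right)} = 0$ ($w{\left(T,l \right)} = \frac{0 l}{2} = \frac{1}{2} \cdot 0 = 0$)
$q = \frac{17}{4}$ ($q = \left(\frac{1}{2} + \frac{1}{8} \left(-2\right)\right) + 4 = \left(\frac{1}{2} - \frac{1}{4}\right) + 4 = \frac{1}{4} + 4 = \frac{17}{4} \approx 4.25$)
$w{\left(g,1 \right)} \left(q + m{\left(2 \right)}\right) = 0 \left(\frac{17}{4} - 8\right) = 0 \left(- \frac{15}{4}\right) = 0$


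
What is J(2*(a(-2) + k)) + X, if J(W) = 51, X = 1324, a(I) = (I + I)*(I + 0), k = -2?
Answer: 1375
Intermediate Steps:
a(I) = 2*I**2 (a(I) = (2*I)*I = 2*I**2)
J(2*(a(-2) + k)) + X = 51 + 1324 = 1375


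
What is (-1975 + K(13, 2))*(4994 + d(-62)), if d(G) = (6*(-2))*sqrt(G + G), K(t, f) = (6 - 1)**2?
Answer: -9738300 + 46800*I*sqrt(31) ≈ -9.7383e+6 + 2.6057e+5*I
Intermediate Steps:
K(t, f) = 25 (K(t, f) = 5**2 = 25)
d(G) = -12*sqrt(2)*sqrt(G)
(-1975 + K(13, 2))*(4994 + d(-62)) = (-1975 + 25)*(4994 - 12*sqrt(2)*sqrt(-62)) = -1950*(4994 - 12*sqrt(2)*I*sqrt(62)) = -1950*(4994 - 24*I*sqrt(31)) = -9738300 + 46800*I*sqrt(31)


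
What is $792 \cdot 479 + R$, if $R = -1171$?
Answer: $378197$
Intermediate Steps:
$792 \cdot 479 + R = 792 \cdot 479 - 1171 = 379368 - 1171 = 378197$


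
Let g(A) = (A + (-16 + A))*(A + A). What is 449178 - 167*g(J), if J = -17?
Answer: 165278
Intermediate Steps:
g(A) = 2*A*(-16 + 2*A) (g(A) = (-16 + 2*A)*(2*A) = 2*A*(-16 + 2*A))
449178 - 167*g(J) = 449178 - 668*(-17)*(-8 - 17) = 449178 - 668*(-17)*(-25) = 449178 - 167*1700 = 449178 - 283900 = 165278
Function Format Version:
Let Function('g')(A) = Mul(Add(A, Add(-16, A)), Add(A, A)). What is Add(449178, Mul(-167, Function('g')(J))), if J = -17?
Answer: 165278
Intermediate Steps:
Function('g')(A) = Mul(2, A, Add(-16, Mul(2, A))) (Function('g')(A) = Mul(Add(-16, Mul(2, A)), Mul(2, A)) = Mul(2, A, Add(-16, Mul(2, A))))
Add(449178, Mul(-167, Function('g')(J))) = Add(449178, Mul(-167, Mul(4, -17, Add(-8, -17)))) = Add(449178, Mul(-167, Mul(4, -17, -25))) = Add(449178, Mul(-167, 1700)) = Add(449178, -283900) = 165278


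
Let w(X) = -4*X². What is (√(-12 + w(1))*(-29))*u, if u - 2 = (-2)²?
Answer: -696*I ≈ -696.0*I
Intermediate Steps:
u = 6 (u = 2 + (-2)² = 2 + 4 = 6)
(√(-12 + w(1))*(-29))*u = (√(-12 - 4*1²)*(-29))*6 = (√(-12 - 4*1)*(-29))*6 = (√(-12 - 4)*(-29))*6 = (√(-16)*(-29))*6 = ((4*I)*(-29))*6 = -116*I*6 = -696*I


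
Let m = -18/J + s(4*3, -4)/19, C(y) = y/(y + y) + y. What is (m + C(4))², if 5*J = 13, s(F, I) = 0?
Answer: 3969/676 ≈ 5.8713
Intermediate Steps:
J = 13/5 (J = (⅕)*13 = 13/5 ≈ 2.6000)
C(y) = ½ + y (C(y) = y/((2*y)) + y = y*(1/(2*y)) + y = ½ + y)
m = -90/13 (m = -18/13/5 + 0/19 = -18*5/13 + 0*(1/19) = -90/13 + 0 = -90/13 ≈ -6.9231)
(m + C(4))² = (-90/13 + (½ + 4))² = (-90/13 + 9/2)² = (-63/26)² = 3969/676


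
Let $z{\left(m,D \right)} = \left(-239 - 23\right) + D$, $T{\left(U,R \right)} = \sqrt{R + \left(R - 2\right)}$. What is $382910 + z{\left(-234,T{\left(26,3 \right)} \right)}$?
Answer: $382650$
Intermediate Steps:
$T{\left(U,R \right)} = \sqrt{-2 + 2 R}$ ($T{\left(U,R \right)} = \sqrt{R + \left(-2 + R\right)} = \sqrt{-2 + 2 R}$)
$z{\left(m,D \right)} = -262 + D$
$382910 + z{\left(-234,T{\left(26,3 \right)} \right)} = 382910 - \left(262 - \sqrt{-2 + 2 \cdot 3}\right) = 382910 - \left(262 - \sqrt{-2 + 6}\right) = 382910 - \left(262 - \sqrt{4}\right) = 382910 + \left(-262 + 2\right) = 382910 - 260 = 382650$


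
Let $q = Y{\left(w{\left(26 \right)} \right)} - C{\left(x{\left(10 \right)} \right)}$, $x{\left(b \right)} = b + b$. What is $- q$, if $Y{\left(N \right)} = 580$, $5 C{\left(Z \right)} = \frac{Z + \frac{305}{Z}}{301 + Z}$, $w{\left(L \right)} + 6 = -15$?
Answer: $- \frac{1241153}{2140} \approx -579.98$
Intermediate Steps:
$w{\left(L \right)} = -21$ ($w{\left(L \right)} = -6 - 15 = -21$)
$x{\left(b \right)} = 2 b$
$C{\left(Z \right)} = \frac{Z + \frac{305}{Z}}{5 \left(301 + Z\right)}$ ($C{\left(Z \right)} = \frac{\left(Z + \frac{305}{Z}\right) \frac{1}{301 + Z}}{5} = \frac{\frac{1}{301 + Z} \left(Z + \frac{305}{Z}\right)}{5} = \frac{Z + \frac{305}{Z}}{5 \left(301 + Z\right)}$)
$q = \frac{1241153}{2140}$ ($q = 580 - \frac{305 + \left(2 \cdot 10\right)^{2}}{5 \cdot 2 \cdot 10 \left(301 + 2 \cdot 10\right)} = 580 - \frac{305 + 20^{2}}{5 \cdot 20 \left(301 + 20\right)} = 580 - \frac{1}{5} \cdot \frac{1}{20} \cdot \frac{1}{321} \left(305 + 400\right) = 580 - \frac{1}{5} \cdot \frac{1}{20} \cdot \frac{1}{321} \cdot 705 = 580 - \frac{47}{2140} = \frac{1241153}{2140} \approx 579.98$)
$- q = \left(-1\right) \frac{1241153}{2140} = - \frac{1241153}{2140}$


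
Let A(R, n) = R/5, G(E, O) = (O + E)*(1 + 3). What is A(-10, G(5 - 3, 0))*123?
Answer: -246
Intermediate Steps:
G(E, O) = 4*E + 4*O (G(E, O) = (E + O)*4 = 4*E + 4*O)
A(R, n) = R/5 (A(R, n) = R*(⅕) = R/5)
A(-10, G(5 - 3, 0))*123 = ((⅕)*(-10))*123 = -2*123 = -246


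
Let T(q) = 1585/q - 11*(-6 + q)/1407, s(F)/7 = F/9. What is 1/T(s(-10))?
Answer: -3618/736907 ≈ -0.0049097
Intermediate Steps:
s(F) = 7*F/9 (s(F) = 7*(F/9) = 7*F/9)
T(q) = 22/469 + 1585/q - 11*q/1407 (T(q) = 1585/q + (66 - 11*q)*(1/1407) = 1585/q + (22/469 - 11*q/1407) = 22/469 + 1585/q - 11*q/1407)
1/T(s(-10)) = 1/((2230095 - 11*(7/9)*(-10)*(-6 + (7/9)*(-10)))/(1407*(((7/9)*(-10))))) = 1/((2230095 - 11*(-70/9)*(-6 - 70/9))/(1407*(-70/9))) = 1/((1/1407)*(-9/70)*(2230095 - 11*(-70/9)*(-124/9))) = 1/((1/1407)*(-9/70)*(2230095 - 95480/81)) = 1/((1/1407)*(-9/70)*(180542215/81)) = 1/(-736907/3618) = -3618/736907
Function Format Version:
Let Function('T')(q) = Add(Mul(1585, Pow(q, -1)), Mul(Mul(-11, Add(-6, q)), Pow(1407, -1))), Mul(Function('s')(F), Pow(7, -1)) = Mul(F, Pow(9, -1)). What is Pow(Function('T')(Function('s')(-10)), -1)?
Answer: Rational(-3618, 736907) ≈ -0.0049097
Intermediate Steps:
Function('s')(F) = Mul(Rational(7, 9), F) (Function('s')(F) = Mul(7, Mul(F, Pow(9, -1))) = Mul(7, Mul(F, Rational(1, 9))) = Mul(7, Mul(Rational(1, 9), F)) = Mul(Rational(7, 9), F))
Function('T')(q) = Add(Rational(22, 469), Mul(1585, Pow(q, -1)), Mul(Rational(-11, 1407), q)) (Function('T')(q) = Add(Mul(1585, Pow(q, -1)), Mul(Add(66, Mul(-11, q)), Rational(1, 1407))) = Add(Mul(1585, Pow(q, -1)), Add(Rational(22, 469), Mul(Rational(-11, 1407), q))) = Add(Rational(22, 469), Mul(1585, Pow(q, -1)), Mul(Rational(-11, 1407), q)))
Pow(Function('T')(Function('s')(-10)), -1) = Pow(Mul(Rational(1, 1407), Pow(Mul(Rational(7, 9), -10), -1), Add(2230095, Mul(-11, Mul(Rational(7, 9), -10), Add(-6, Mul(Rational(7, 9), -10))))), -1) = Pow(Mul(Rational(1, 1407), Pow(Rational(-70, 9), -1), Add(2230095, Mul(-11, Rational(-70, 9), Add(-6, Rational(-70, 9))))), -1) = Pow(Mul(Rational(1, 1407), Rational(-9, 70), Add(2230095, Mul(-11, Rational(-70, 9), Rational(-124, 9)))), -1) = Pow(Mul(Rational(1, 1407), Rational(-9, 70), Add(2230095, Rational(-95480, 81))), -1) = Pow(Mul(Rational(1, 1407), Rational(-9, 70), Rational(180542215, 81)), -1) = Pow(Rational(-736907, 3618), -1) = Rational(-3618, 736907)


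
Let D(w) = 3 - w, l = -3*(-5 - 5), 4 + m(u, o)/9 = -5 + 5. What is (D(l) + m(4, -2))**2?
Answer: 3969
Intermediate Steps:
m(u, o) = -36 (m(u, o) = -36 + 9*(-5 + 5) = -36 + 9*0 = -36 + 0 = -36)
l = 30 (l = -3*(-10) = 30)
(D(l) + m(4, -2))**2 = ((3 - 1*30) - 36)**2 = ((3 - 30) - 36)**2 = (-27 - 36)**2 = (-63)**2 = 3969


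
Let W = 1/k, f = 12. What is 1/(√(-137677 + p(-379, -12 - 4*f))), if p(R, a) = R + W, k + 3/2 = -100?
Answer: -I*√632127790/9341790 ≈ -0.0026914*I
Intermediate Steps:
k = -203/2 (k = -3/2 - 100 = -203/2 ≈ -101.50)
W = -2/203 (W = 1/(-203/2) = -2/203 ≈ -0.0098522)
p(R, a) = -2/203 + R (p(R, a) = R - 2/203 = -2/203 + R)
1/(√(-137677 + p(-379, -12 - 4*f))) = 1/(√(-137677 + (-2/203 - 379))) = 1/(√(-137677 - 76939/203)) = 1/(√(-28025370/203)) = 1/(3*I*√632127790/203) = -I*√632127790/9341790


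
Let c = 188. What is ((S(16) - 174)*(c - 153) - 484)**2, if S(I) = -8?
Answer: 46977316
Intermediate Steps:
((S(16) - 174)*(c - 153) - 484)**2 = ((-8 - 174)*(188 - 153) - 484)**2 = (-182*35 - 484)**2 = (-6370 - 484)**2 = (-6854)**2 = 46977316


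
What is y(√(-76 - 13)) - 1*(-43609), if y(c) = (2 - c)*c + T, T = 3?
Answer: 43701 + 2*I*√89 ≈ 43701.0 + 18.868*I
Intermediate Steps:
y(c) = 3 + c*(2 - c) (y(c) = (2 - c)*c + 3 = c*(2 - c) + 3 = 3 + c*(2 - c))
y(√(-76 - 13)) - 1*(-43609) = (3 - (√(-76 - 13))² + 2*√(-76 - 13)) - 1*(-43609) = (3 - (√(-89))² + 2*√(-89)) + 43609 = (3 - (I*√89)² + 2*(I*√89)) + 43609 = (3 - 1*(-89) + 2*I*√89) + 43609 = (3 + 89 + 2*I*√89) + 43609 = (92 + 2*I*√89) + 43609 = 43701 + 2*I*√89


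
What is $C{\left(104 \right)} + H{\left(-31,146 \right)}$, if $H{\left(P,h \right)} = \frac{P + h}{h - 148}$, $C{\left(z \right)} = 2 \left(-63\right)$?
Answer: $- \frac{367}{2} \approx -183.5$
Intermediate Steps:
$C{\left(z \right)} = -126$
$H{\left(P,h \right)} = \frac{P + h}{-148 + h}$
$C{\left(104 \right)} + H{\left(-31,146 \right)} = -126 + \frac{-31 + 146}{-148 + 146} = -126 + \frac{1}{-2} \cdot 115 = -126 - \frac{115}{2} = - \frac{367}{2}$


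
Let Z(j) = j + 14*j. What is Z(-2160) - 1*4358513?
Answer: -4390913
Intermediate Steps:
Z(j) = 15*j
Z(-2160) - 1*4358513 = 15*(-2160) - 1*4358513 = -32400 - 4358513 = -4390913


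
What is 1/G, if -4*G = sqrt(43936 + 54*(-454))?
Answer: -2*sqrt(4855)/4855 ≈ -0.028704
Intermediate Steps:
G = -sqrt(4855)/2 (G = -sqrt(43936 + 54*(-454))/4 = -sqrt(43936 - 24516)/4 = -sqrt(4855)/2 ≈ -34.839)
1/G = 1/(-sqrt(4855)/2) = -2*sqrt(4855)/4855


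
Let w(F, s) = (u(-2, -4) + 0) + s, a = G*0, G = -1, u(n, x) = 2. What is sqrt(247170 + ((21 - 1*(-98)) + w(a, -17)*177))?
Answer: 97*sqrt(26) ≈ 494.60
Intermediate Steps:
a = 0 (a = -1*0 = 0)
w(F, s) = 2 + s (w(F, s) = (2 + 0) + s = 2 + s)
sqrt(247170 + ((21 - 1*(-98)) + w(a, -17)*177)) = sqrt(247170 + ((21 - 1*(-98)) + (2 - 17)*177)) = sqrt(247170 + ((21 + 98) - 15*177)) = sqrt(247170 + (119 - 2655)) = sqrt(247170 - 2536) = sqrt(244634) = 97*sqrt(26)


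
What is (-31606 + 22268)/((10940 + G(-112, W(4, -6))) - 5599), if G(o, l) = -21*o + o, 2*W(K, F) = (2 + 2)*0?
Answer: -1334/1083 ≈ -1.2318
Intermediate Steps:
W(K, F) = 0 (W(K, F) = ((2 + 2)*0)/2 = (4*0)/2 = (½)*0 = 0)
G(o, l) = -20*o
(-31606 + 22268)/((10940 + G(-112, W(4, -6))) - 5599) = (-31606 + 22268)/((10940 - 20*(-112)) - 5599) = -9338/((10940 + 2240) - 5599) = -9338/(13180 - 5599) = -9338/7581 = -9338*1/7581 = -1334/1083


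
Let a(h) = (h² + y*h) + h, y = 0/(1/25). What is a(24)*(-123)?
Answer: -73800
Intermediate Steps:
y = 0 (y = 0/(1/25) = 0*25 = 0)
a(h) = h + h² (a(h) = (h² + 0*h) + h = (h² + 0) + h = h² + h = h + h²)
a(24)*(-123) = (24*(1 + 24))*(-123) = (24*25)*(-123) = 600*(-123) = -73800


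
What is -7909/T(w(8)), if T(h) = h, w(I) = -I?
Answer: 7909/8 ≈ 988.63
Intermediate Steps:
-7909/T(w(8)) = -7909/((-1*8)) = -7909/(-8) = -7909*(-⅛) = 7909/8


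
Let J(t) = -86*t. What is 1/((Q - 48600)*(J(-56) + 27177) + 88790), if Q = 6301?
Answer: -1/1353183117 ≈ -7.3900e-10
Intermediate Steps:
1/((Q - 48600)*(J(-56) + 27177) + 88790) = 1/((6301 - 48600)*(-86*(-56) + 27177) + 88790) = 1/(-42299*(4816 + 27177) + 88790) = 1/(-42299*31993 + 88790) = 1/(-1353271907 + 88790) = 1/(-1353183117) = -1/1353183117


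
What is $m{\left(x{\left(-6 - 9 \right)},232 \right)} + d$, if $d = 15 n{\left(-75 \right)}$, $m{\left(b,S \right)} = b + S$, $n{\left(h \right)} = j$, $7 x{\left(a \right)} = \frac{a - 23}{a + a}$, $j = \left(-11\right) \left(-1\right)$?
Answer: $\frac{41704}{105} \approx 397.18$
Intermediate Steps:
$j = 11$
$x{\left(a \right)} = \frac{-23 + a}{14 a}$ ($x{\left(a \right)} = \frac{\left(a - 23\right) \frac{1}{a + a}}{7} = \frac{\left(-23 + a\right) \frac{1}{2 a}}{7} = \frac{\frac{1}{2} \frac{1}{a} \left(-23 + a\right)}{7} = \frac{-23 + a}{14 a}$)
$n{\left(h \right)} = 11$
$m{\left(b,S \right)} = S + b$
$d = 165$ ($d = 15 \cdot 11 = 165$)
$m{\left(x{\left(-6 - 9 \right)},232 \right)} + d = \left(232 + \frac{-23 - 15}{14 \left(-6 - 9\right)}\right) + 165 = \left(232 + \frac{-23 - 15}{14 \left(-15\right)}\right) + 165 = \left(232 + \frac{1}{14} \left(- \frac{1}{15}\right) \left(-38\right)\right) + 165 = \left(232 + \frac{19}{105}\right) + 165 = \frac{24379}{105} + 165 = \frac{41704}{105}$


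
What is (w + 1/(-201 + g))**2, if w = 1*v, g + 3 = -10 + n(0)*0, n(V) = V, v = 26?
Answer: 30946969/45796 ≈ 675.76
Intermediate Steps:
g = -13 (g = -3 + (-10 + 0*0) = -3 + (-10 + 0) = -3 - 10 = -13)
w = 26 (w = 1*26 = 26)
(w + 1/(-201 + g))**2 = (26 + 1/(-201 - 13))**2 = (26 + 1/(-214))**2 = (26 - 1/214)**2 = (5563/214)**2 = 30946969/45796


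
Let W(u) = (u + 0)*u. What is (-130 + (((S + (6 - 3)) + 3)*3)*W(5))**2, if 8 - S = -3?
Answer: 1311025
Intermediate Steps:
W(u) = u**2 (W(u) = u*u = u**2)
S = 11 (S = 8 - 1*(-3) = 8 + 3 = 11)
(-130 + (((S + (6 - 3)) + 3)*3)*W(5))**2 = (-130 + (((11 + (6 - 3)) + 3)*3)*5**2)**2 = (-130 + (((11 + 3) + 3)*3)*25)**2 = (-130 + ((14 + 3)*3)*25)**2 = (-130 + (17*3)*25)**2 = (-130 + 51*25)**2 = (-130 + 1275)**2 = 1145**2 = 1311025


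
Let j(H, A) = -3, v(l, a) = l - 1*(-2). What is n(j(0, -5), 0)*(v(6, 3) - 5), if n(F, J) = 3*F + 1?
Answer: -24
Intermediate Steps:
v(l, a) = 2 + l (v(l, a) = l + 2 = 2 + l)
n(F, J) = 1 + 3*F
n(j(0, -5), 0)*(v(6, 3) - 5) = (1 + 3*(-3))*((2 + 6) - 5) = (1 - 9)*(8 - 5) = -8*3 = -24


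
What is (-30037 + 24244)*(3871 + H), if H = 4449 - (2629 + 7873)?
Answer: 12640326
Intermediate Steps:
H = -6053 (H = 4449 - 1*10502 = 4449 - 10502 = -6053)
(-30037 + 24244)*(3871 + H) = (-30037 + 24244)*(3871 - 6053) = -5793*(-2182) = 12640326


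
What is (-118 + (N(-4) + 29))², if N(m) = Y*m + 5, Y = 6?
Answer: 11664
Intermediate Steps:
N(m) = 5 + 6*m (N(m) = 6*m + 5 = 5 + 6*m)
(-118 + (N(-4) + 29))² = (-118 + ((5 + 6*(-4)) + 29))² = (-118 + ((5 - 24) + 29))² = (-118 + (-19 + 29))² = (-118 + 10)² = (-108)² = 11664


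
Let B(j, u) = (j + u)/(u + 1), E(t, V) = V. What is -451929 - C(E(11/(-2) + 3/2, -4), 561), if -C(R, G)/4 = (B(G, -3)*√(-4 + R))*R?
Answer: -451929 + 8928*I*√2 ≈ -4.5193e+5 + 12626.0*I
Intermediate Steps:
B(j, u) = (j + u)/(1 + u)
C(R, G) = -4*R*√(-4 + R)*(3/2 - G/2) (C(R, G) = -4*((G - 3)/(1 - 3))*√(-4 + R)*R = -4*((-3 + G)/(-2))*√(-4 + R)*R = -4*(-(-3 + G)/2)*√(-4 + R)*R = -4*(3/2 - G/2)*√(-4 + R)*R = -4*√(-4 + R)*(3/2 - G/2)*R = -4*R*√(-4 + R)*(3/2 - G/2))
-451929 - C(E(11/(-2) + 3/2, -4), 561) = -451929 - 2*(-4)*√(-4 - 4)*(-3 + 561) = -451929 - 2*(-4)*√(-8)*558 = -451929 - 2*(-4)*2*I*√2*558 = -451929 - (-8928)*I*√2 = -451929 + 8928*I*√2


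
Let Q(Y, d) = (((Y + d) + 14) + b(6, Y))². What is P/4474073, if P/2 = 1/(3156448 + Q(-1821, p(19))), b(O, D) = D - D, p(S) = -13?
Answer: 1/14471049088952 ≈ 6.9103e-14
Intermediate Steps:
b(O, D) = 0
Q(Y, d) = (14 + Y + d)² (Q(Y, d) = (((Y + d) + 14) + 0)² = ((14 + Y + d) + 0)² = (14 + Y + d)²)
P = 1/3234424 (P = 2/(3156448 + (14 - 1821 - 13)²) = 2/(3156448 + (-1820)²) = 2/(3156448 + 3312400) = 2/6468848 = 2*(1/6468848) = 1/3234424 ≈ 3.0917e-7)
P/4474073 = (1/3234424)/4474073 = (1/3234424)*(1/4474073) = 1/14471049088952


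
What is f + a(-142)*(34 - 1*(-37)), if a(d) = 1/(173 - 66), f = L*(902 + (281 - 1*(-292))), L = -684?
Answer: -107952229/107 ≈ -1.0089e+6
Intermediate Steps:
f = -1008900 (f = -684*(902 + (281 - 1*(-292))) = -684*(902 + (281 + 292)) = -684*(902 + 573) = -684*1475 = -1008900)
a(d) = 1/107
f + a(-142)*(34 - 1*(-37)) = -1008900 + (34 - 1*(-37))/107 = -1008900 + (34 + 37)/107 = -1008900 + (1/107)*71 = -1008900 + 71/107 = -107952229/107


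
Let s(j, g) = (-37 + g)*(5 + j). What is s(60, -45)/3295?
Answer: -1066/659 ≈ -1.6176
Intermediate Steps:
s(60, -45)/3295 = (-185 - 37*60 + 5*(-45) - 45*60)/3295 = (-185 - 2220 - 225 - 2700)*(1/3295) = -5330*1/3295 = -1066/659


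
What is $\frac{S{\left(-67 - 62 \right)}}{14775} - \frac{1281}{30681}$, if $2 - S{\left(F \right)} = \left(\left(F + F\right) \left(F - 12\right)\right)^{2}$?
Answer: $- \frac{214825358653}{2398475} \approx -89568.0$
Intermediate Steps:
$S{\left(F \right)} = 2 - 4 F^{2} \left(-12 + F\right)^{2}$ ($S{\left(F \right)} = 2 - \left(\left(F + F\right) \left(F - 12\right)\right)^{2} = 2 - \left(2 F \left(-12 + F\right)\right)^{2} = 2 - 4 F^{2} \left(-12 + F\right)^{2}$)
$\frac{S{\left(-67 - 62 \right)}}{14775} - \frac{1281}{30681} = \frac{2 - 4 \left(-67 - 62\right)^{2} \left(-12 - 129\right)^{2}}{14775} - \frac{1281}{30681} = \left(2 - 4 \left(-129\right)^{2} \left(-12 - 129\right)^{2}\right) \frac{1}{14775} - \frac{61}{1461} = \left(2 - 66564 \left(-141\right)^{2}\right) \frac{1}{14775} - \frac{61}{1461} = \left(2 - 66564 \cdot 19881\right) \frac{1}{14775} - \frac{61}{1461} = \left(2 - 1323358884\right) \frac{1}{14775} - \frac{61}{1461} = \left(-1323358882\right) \frac{1}{14775} - \frac{61}{1461} = - \frac{1323358882}{14775} - \frac{61}{1461} = - \frac{214825358653}{2398475}$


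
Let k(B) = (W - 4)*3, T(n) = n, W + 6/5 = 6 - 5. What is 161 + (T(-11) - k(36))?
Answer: 813/5 ≈ 162.60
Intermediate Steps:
W = -⅕ (W = -6/5 + (6 - 5) = -6/5 + 1 = -⅕ ≈ -0.20000)
k(B) = -63/5 (k(B) = (-⅕ - 4)*3 = -21/5*3 = -63/5)
161 + (T(-11) - k(36)) = 161 + (-11 - 1*(-63/5)) = 161 + (-11 + 63/5) = 161 + 8/5 = 813/5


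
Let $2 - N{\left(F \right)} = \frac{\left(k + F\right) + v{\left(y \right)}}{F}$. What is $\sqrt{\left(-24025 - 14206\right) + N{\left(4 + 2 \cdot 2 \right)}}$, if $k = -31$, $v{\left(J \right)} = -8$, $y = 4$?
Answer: $\frac{i \sqrt{611602}}{4} \approx 195.51 i$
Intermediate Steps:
$N{\left(F \right)} = 2 - \frac{-39 + F}{F}$ ($N{\left(F \right)} = 2 - \frac{\left(-31 + F\right) - 8}{F} = 2 - \frac{-39 + F}{F}$)
$\sqrt{\left(-24025 - 14206\right) + N{\left(4 + 2 \cdot 2 \right)}} = \sqrt{\left(-24025 - 14206\right) + \frac{39 + \left(4 + 2 \cdot 2\right)}{4 + 2 \cdot 2}} = \sqrt{-38231 + \frac{39 + \left(4 + 4\right)}{4 + 4}} = \sqrt{-38231 + \frac{39 + 8}{8}} = \sqrt{-38231 + \frac{1}{8} \cdot 47} = \sqrt{-38231 + \frac{47}{8}} = \sqrt{- \frac{305801}{8}} = \frac{i \sqrt{611602}}{4}$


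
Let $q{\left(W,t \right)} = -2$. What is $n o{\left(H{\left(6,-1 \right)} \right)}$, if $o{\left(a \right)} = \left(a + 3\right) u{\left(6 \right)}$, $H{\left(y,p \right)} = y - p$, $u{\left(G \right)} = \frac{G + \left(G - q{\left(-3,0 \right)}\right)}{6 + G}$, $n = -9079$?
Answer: $- \frac{317765}{3} \approx -1.0592 \cdot 10^{5}$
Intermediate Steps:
$u{\left(G \right)} = \frac{2 + 2 G}{6 + G}$ ($u{\left(G \right)} = \frac{G + \left(G - -2\right)}{6 + G} = \frac{G + \left(G + 2\right)}{6 + G} = \frac{G + \left(2 + G\right)}{6 + G} = \frac{2 + 2 G}{6 + G}$)
$o{\left(a \right)} = \frac{7}{2} + \frac{7 a}{6}$ ($o{\left(a \right)} = \left(a + 3\right) \frac{2 \left(1 + 6\right)}{6 + 6} = \left(3 + a\right) 2 \cdot \frac{1}{12} \cdot 7 = \left(3 + a\right) \frac{7}{6} = \frac{7}{2} + \frac{7 a}{6}$)
$n o{\left(H{\left(6,-1 \right)} \right)} = - 9079 \left(\frac{7}{2} + \frac{7 \left(6 - -1\right)}{6}\right) = - 9079 \left(\frac{7}{2} + \frac{7 \left(6 + 1\right)}{6}\right) = - 9079 \left(\frac{7}{2} + \frac{7}{6} \cdot 7\right) = - 9079 \left(\frac{7}{2} + \frac{49}{6}\right) = \left(-9079\right) \frac{35}{3} = - \frac{317765}{3}$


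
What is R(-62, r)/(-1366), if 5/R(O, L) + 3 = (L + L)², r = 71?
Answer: -5/27539926 ≈ -1.8155e-7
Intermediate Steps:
R(O, L) = 5/(-3 + 4*L²) (R(O, L) = 5/(-3 + (L + L)²) = 5/(-3 + (2*L)²) = 5/(-3 + 4*L²))
R(-62, r)/(-1366) = (5/(-3 + 4*71²))/(-1366) = (5/(-3 + 4*5041))*(-1/1366) = (5/(-3 + 20164))*(-1/1366) = (5/20161)*(-1/1366) = -5/27539926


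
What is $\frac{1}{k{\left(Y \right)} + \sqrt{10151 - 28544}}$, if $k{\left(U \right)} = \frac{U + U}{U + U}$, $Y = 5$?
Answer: $\frac{1}{18394} - \frac{i \sqrt{18393}}{18394} \approx 5.4366 \cdot 10^{-5} - 0.0073731 i$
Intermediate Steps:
$k{\left(U \right)} = 1$ ($k{\left(U \right)} = \frac{2 U}{2 U} = 2 U \frac{1}{2 U} = 1$)
$\frac{1}{k{\left(Y \right)} + \sqrt{10151 - 28544}} = \frac{1}{1 + \sqrt{10151 - 28544}} = \frac{1}{1 + \sqrt{-18393}} = \frac{1}{1 + i \sqrt{18393}}$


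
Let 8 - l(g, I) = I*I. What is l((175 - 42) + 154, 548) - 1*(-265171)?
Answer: -35125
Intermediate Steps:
l(g, I) = 8 - I² (l(g, I) = 8 - I*I = 8 - I²)
l((175 - 42) + 154, 548) - 1*(-265171) = (8 - 1*548²) - 1*(-265171) = (8 - 1*300304) + 265171 = (8 - 300304) + 265171 = -300296 + 265171 = -35125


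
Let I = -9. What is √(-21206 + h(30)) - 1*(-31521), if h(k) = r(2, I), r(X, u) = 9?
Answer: 31521 + I*√21197 ≈ 31521.0 + 145.59*I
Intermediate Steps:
h(k) = 9
√(-21206 + h(30)) - 1*(-31521) = √(-21206 + 9) - 1*(-31521) = √(-21197) + 31521 = I*√21197 + 31521 = 31521 + I*√21197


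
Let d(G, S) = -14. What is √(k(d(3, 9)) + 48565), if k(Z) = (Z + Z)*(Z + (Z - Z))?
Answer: √48957 ≈ 221.26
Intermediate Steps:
k(Z) = 2*Z² (k(Z) = (2*Z)*(Z + 0) = (2*Z)*Z = 2*Z²)
√(k(d(3, 9)) + 48565) = √(2*(-14)² + 48565) = √(2*196 + 48565) = √(392 + 48565) = √48957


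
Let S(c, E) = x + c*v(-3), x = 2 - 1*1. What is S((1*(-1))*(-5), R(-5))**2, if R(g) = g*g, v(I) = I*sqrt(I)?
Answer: (1 - 15*I*sqrt(3))**2 ≈ -674.0 - 51.962*I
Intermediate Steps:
x = 1 (x = 2 - 1 = 1)
v(I) = I**(3/2)
R(g) = g**2
S(c, E) = 1 - 3*I*c*sqrt(3) (S(c, E) = 1 + c*(-3)**(3/2) = 1 + c*(-3*I*sqrt(3)) = 1 - 3*I*c*sqrt(3))
S((1*(-1))*(-5), R(-5))**2 = (1 - 3*I*(1*(-1))*(-5)*sqrt(3))**2 = (1 - 3*I*(-1*(-5))*sqrt(3))**2 = (1 - 3*I*5*sqrt(3))**2 = (1 - 15*I*sqrt(3))**2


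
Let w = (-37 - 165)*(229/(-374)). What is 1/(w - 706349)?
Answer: -187/132064134 ≈ -1.4160e-6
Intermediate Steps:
w = 23129/187 (w = -46258*(-1)/374 = -202*(-229/374) = 23129/187 ≈ 123.68)
1/(w - 706349) = 1/(23129/187 - 706349) = 1/(-132064134/187) = -187/132064134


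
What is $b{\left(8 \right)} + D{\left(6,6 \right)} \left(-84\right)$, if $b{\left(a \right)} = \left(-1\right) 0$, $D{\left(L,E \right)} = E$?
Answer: $-504$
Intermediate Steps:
$b{\left(a \right)} = 0$
$b{\left(8 \right)} + D{\left(6,6 \right)} \left(-84\right) = 0 + 6 \left(-84\right) = 0 - 504 = -504$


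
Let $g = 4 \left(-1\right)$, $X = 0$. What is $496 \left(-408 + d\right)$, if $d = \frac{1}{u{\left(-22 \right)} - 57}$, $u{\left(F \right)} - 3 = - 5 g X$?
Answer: $- \frac{5464184}{27} \approx -2.0238 \cdot 10^{5}$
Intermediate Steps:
$g = -4$
$u{\left(F \right)} = 3$ ($u{\left(F \right)} = 3 + \left(-5\right) \left(-4\right) 0 = 3 + 20 \cdot 0 = 3 + 0 = 3$)
$d = - \frac{1}{54}$ ($d = \frac{1}{3 - 57} = \frac{1}{-54} = - \frac{1}{54} \approx -0.018519$)
$496 \left(-408 + d\right) = 496 \left(-408 - \frac{1}{54}\right) = 496 \left(- \frac{22033}{54}\right) = - \frac{5464184}{27}$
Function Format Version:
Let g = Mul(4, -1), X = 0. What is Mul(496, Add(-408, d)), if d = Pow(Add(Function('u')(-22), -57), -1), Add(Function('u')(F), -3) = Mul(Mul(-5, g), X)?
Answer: Rational(-5464184, 27) ≈ -2.0238e+5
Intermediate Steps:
g = -4
Function('u')(F) = 3 (Function('u')(F) = Add(3, Mul(Mul(-5, -4), 0)) = Add(3, Mul(20, 0)) = Add(3, 0) = 3)
d = Rational(-1, 54) (d = Pow(Add(3, -57), -1) = Pow(-54, -1) = Rational(-1, 54) ≈ -0.018519)
Mul(496, Add(-408, d)) = Mul(496, Add(-408, Rational(-1, 54))) = Mul(496, Rational(-22033, 54)) = Rational(-5464184, 27)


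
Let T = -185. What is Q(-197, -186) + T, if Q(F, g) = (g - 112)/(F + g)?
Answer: -70557/383 ≈ -184.22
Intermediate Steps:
Q(F, g) = (-112 + g)/(F + g)
Q(-197, -186) + T = (-112 - 186)/(-197 - 186) - 185 = -298/(-383) - 185 = -1/383*(-298) - 185 = 298/383 - 185 = -70557/383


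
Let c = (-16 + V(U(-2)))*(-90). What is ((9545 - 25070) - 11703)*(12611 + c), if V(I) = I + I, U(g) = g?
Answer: -392382708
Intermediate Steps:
V(I) = 2*I
c = 1800 (c = (-16 + 2*(-2))*(-90) = (-16 - 4)*(-90) = -20*(-90) = 1800)
((9545 - 25070) - 11703)*(12611 + c) = ((9545 - 25070) - 11703)*(12611 + 1800) = (-15525 - 11703)*14411 = -27228*14411 = -392382708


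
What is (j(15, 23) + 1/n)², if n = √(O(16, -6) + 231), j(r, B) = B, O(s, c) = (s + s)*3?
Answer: (7521 + √327)²/106929 ≈ 531.55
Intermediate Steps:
O(s, c) = 6*s (O(s, c) = (2*s)*3 = 6*s)
n = √327 (n = √(6*16 + 231) = √(96 + 231) = √327 ≈ 18.083)
(j(15, 23) + 1/n)² = (23 + 1/(√327))² = (23 + √327/327)²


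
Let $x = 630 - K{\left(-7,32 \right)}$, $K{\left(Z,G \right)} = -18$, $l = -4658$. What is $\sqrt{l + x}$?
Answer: $i \sqrt{4010} \approx 63.325 i$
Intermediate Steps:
$x = 648$ ($x = 630 - -18 = 630 + 18 = 648$)
$\sqrt{l + x} = \sqrt{-4658 + 648} = \sqrt{-4010} = i \sqrt{4010}$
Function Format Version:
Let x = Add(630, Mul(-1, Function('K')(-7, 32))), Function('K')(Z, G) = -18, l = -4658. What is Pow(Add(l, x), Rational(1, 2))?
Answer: Mul(I, Pow(4010, Rational(1, 2))) ≈ Mul(63.325, I)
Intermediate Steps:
x = 648 (x = Add(630, Mul(-1, -18)) = Add(630, 18) = 648)
Pow(Add(l, x), Rational(1, 2)) = Pow(Add(-4658, 648), Rational(1, 2)) = Pow(-4010, Rational(1, 2)) = Mul(I, Pow(4010, Rational(1, 2)))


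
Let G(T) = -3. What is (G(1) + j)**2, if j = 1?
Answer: 4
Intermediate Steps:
(G(1) + j)**2 = (-3 + 1)**2 = (-2)**2 = 4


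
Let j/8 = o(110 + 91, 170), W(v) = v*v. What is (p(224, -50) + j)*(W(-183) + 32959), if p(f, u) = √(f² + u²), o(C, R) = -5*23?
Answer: -61132160 + 132896*√13169 ≈ -4.5882e+7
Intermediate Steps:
o(C, R) = -115
W(v) = v²
j = -920 (j = 8*(-115) = -920)
(p(224, -50) + j)*(W(-183) + 32959) = (√(224² + (-50)²) - 920)*((-183)² + 32959) = (√(50176 + 2500) - 920)*(33489 + 32959) = (√52676 - 920)*66448 = (2*√13169 - 920)*66448 = (-920 + 2*√13169)*66448 = -61132160 + 132896*√13169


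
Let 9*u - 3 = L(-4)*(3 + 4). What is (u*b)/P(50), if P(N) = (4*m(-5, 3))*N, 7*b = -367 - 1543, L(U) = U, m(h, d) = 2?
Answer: 955/504 ≈ 1.8948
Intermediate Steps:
b = -1910/7 (b = (-367 - 1543)/7 = (1/7)*(-1910) = -1910/7 ≈ -272.86)
P(N) = 8*N (P(N) = (4*2)*N = 8*N)
u = -25/9 (u = 1/3 + (-4*(3 + 4))/9 = 1/3 + (-4*7)/9 = 1/3 + (1/9)*(-28) = 1/3 - 28/9 = -25/9 ≈ -2.7778)
(u*b)/P(50) = (-25/9*(-1910/7))/((8*50)) = (47750/63)/400 = (47750/63)*(1/400) = 955/504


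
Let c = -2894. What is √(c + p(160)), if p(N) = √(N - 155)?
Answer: √(-2894 + √5) ≈ 53.775*I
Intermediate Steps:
p(N) = √(-155 + N)
√(c + p(160)) = √(-2894 + √(-155 + 160)) = √(-2894 + √5)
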